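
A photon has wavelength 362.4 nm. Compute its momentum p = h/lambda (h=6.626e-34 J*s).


p = h / lambda
= 6.626e-34 / (362.4e-9)
= 6.626e-34 / 3.6240e-07
= 1.8284e-27 kg*m/s

1.8284e-27


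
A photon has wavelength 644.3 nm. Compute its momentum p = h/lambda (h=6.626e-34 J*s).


p = h / lambda
= 6.626e-34 / (644.3e-9)
= 6.626e-34 / 6.4430e-07
= 1.0284e-27 kg*m/s

1.0284e-27


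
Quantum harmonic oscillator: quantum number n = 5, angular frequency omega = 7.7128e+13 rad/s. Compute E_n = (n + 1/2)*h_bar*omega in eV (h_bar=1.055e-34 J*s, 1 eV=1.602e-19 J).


E = (n + 1/2) * h_bar * omega
= (5 + 0.5) * 1.055e-34 * 7.7128e+13
= 5.5 * 8.1370e-21
= 4.4754e-20 J
= 0.2794 eV

0.2794


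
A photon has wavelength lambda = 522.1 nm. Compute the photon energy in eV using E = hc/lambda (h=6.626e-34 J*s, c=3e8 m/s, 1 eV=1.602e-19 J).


E = hc / lambda
= (6.626e-34)(3e8) / (522.1e-9)
= 1.9878e-25 / 5.2210e-07
= 3.8073e-19 J
Converting to eV: 3.8073e-19 / 1.602e-19
= 2.3766 eV

2.3766


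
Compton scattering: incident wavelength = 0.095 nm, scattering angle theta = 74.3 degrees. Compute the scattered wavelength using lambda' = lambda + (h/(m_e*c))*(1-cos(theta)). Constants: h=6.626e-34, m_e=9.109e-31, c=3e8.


Compton wavelength: h/(m_e*c) = 2.4247e-12 m
d_lambda = 2.4247e-12 * (1 - cos(74.3 deg))
= 2.4247e-12 * 0.7294
= 1.7686e-12 m = 0.001769 nm
lambda' = 0.095 + 0.001769
= 0.096769 nm

0.096769


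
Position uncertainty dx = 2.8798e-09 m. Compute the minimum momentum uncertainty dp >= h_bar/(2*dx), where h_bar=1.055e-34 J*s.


dp = h_bar / (2 * dx)
= 1.055e-34 / (2 * 2.8798e-09)
= 1.055e-34 / 5.7596e-09
= 1.8317e-26 kg*m/s

1.8317e-26


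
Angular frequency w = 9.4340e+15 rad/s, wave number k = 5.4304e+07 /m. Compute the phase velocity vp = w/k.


vp = w / k
= 9.4340e+15 / 5.4304e+07
= 1.7373e+08 m/s

1.7373e+08


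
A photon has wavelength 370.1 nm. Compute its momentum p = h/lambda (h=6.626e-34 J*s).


p = h / lambda
= 6.626e-34 / (370.1e-9)
= 6.626e-34 / 3.7010e-07
= 1.7903e-27 kg*m/s

1.7903e-27


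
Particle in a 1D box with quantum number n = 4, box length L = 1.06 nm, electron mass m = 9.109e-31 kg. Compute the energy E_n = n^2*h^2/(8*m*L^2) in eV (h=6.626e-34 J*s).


E = n^2 * h^2 / (8 * m * L^2)
= 4^2 * (6.626e-34)^2 / (8 * 9.109e-31 * (1.06e-9)^2)
= 16 * 4.3904e-67 / (8 * 9.109e-31 * 1.1236e-18)
= 8.5793e-19 J
= 5.3554 eV

5.3554


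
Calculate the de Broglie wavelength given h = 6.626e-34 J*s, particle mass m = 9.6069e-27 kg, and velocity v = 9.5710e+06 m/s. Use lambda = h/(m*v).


lambda = h / (m * v)
= 6.626e-34 / (9.6069e-27 * 9.5710e+06)
= 6.626e-34 / 9.1948e-20
= 7.2063e-15 m

7.2063e-15


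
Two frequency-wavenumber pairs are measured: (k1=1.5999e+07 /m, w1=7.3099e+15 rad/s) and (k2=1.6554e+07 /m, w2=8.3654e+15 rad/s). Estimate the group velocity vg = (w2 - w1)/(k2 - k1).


vg = (w2 - w1) / (k2 - k1)
= (8.3654e+15 - 7.3099e+15) / (1.6554e+07 - 1.5999e+07)
= 1.0555e+15 / 5.5500e+05
= 1.9018e+09 m/s

1.9018e+09


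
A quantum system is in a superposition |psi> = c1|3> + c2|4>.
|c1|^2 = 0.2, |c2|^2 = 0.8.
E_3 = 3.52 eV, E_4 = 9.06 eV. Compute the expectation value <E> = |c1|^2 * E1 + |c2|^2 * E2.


<E> = |c1|^2 * E1 + |c2|^2 * E2
= 0.2 * 3.52 + 0.8 * 9.06
= 0.704 + 7.248
= 7.952 eV

7.952


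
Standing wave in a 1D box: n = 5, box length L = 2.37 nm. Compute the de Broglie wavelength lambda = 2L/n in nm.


lambda = 2L / n
= 2 * 2.37 / 5
= 4.74 / 5
= 0.948 nm

0.948


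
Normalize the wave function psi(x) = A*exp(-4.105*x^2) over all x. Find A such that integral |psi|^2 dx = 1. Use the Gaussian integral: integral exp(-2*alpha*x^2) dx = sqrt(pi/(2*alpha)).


integral |psi|^2 dx = A^2 * sqrt(pi/(2*alpha)) = 1
A^2 = sqrt(2*alpha/pi)
= sqrt(2 * 4.105 / pi)
= 1.616578
A = sqrt(1.616578)
= 1.2714

1.2714


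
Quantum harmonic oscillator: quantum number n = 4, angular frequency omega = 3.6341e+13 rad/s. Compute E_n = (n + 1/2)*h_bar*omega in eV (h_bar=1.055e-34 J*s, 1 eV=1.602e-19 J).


E = (n + 1/2) * h_bar * omega
= (4 + 0.5) * 1.055e-34 * 3.6341e+13
= 4.5 * 3.8340e-21
= 1.7253e-20 J
= 0.1077 eV

0.1077


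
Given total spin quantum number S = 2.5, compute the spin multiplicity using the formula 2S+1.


Spin multiplicity = 2S + 1
= 2 * 2.5 + 1
= 5.0 + 1
= 6

6


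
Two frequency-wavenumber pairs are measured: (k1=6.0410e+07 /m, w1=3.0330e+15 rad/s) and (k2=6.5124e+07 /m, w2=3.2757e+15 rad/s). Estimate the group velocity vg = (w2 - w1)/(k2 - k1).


vg = (w2 - w1) / (k2 - k1)
= (3.2757e+15 - 3.0330e+15) / (6.5124e+07 - 6.0410e+07)
= 2.4270e+14 / 4.7140e+06
= 5.1485e+07 m/s

5.1485e+07


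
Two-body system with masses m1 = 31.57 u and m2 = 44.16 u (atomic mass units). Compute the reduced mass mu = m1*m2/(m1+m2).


mu = m1 * m2 / (m1 + m2)
= 31.57 * 44.16 / (31.57 + 44.16)
= 1394.1312 / 75.73
= 18.4092 u

18.4092


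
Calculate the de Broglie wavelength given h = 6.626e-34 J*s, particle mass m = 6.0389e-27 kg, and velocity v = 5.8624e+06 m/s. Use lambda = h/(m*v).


lambda = h / (m * v)
= 6.626e-34 / (6.0389e-27 * 5.8624e+06)
= 6.626e-34 / 3.5402e-20
= 1.8716e-14 m

1.8716e-14


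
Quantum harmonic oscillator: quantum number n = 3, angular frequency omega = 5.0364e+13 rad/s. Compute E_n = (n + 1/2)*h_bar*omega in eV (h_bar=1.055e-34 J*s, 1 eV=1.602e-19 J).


E = (n + 1/2) * h_bar * omega
= (3 + 0.5) * 1.055e-34 * 5.0364e+13
= 3.5 * 5.3134e-21
= 1.8597e-20 J
= 0.1161 eV

0.1161


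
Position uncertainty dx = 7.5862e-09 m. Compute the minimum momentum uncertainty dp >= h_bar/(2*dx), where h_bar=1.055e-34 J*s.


dp = h_bar / (2 * dx)
= 1.055e-34 / (2 * 7.5862e-09)
= 1.055e-34 / 1.5172e-08
= 6.9534e-27 kg*m/s

6.9534e-27


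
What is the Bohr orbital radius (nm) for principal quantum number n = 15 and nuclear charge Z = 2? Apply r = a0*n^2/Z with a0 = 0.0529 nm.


r = a0 * n^2 / Z
= 0.0529 * 15^2 / 2
= 0.0529 * 225 / 2
= 5.9512 nm

5.9512


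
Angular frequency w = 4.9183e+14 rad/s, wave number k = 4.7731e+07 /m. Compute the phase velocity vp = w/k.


vp = w / k
= 4.9183e+14 / 4.7731e+07
= 1.0304e+07 m/s

1.0304e+07


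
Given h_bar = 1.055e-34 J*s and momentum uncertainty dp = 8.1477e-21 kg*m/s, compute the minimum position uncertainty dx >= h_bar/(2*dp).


dx = h_bar / (2 * dp)
= 1.055e-34 / (2 * 8.1477e-21)
= 1.055e-34 / 1.6295e-20
= 6.4742e-15 m

6.4742e-15


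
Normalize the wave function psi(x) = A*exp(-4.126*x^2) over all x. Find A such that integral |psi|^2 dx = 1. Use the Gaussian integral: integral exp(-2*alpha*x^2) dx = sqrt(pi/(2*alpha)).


integral |psi|^2 dx = A^2 * sqrt(pi/(2*alpha)) = 1
A^2 = sqrt(2*alpha/pi)
= sqrt(2 * 4.126 / pi)
= 1.620708
A = sqrt(1.620708)
= 1.2731

1.2731


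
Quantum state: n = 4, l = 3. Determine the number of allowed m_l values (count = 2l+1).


m_l ranges from -l to +l in integer steps
So m_l goes from -3 to +3
Count = 2l + 1 = 2*3 + 1
= 7

7


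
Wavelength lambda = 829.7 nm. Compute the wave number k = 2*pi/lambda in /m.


k = 2 * pi / lambda
= 6.2832 / (829.7e-9)
= 6.2832 / 8.2970e-07
= 7.5728e+06 /m

7.5728e+06


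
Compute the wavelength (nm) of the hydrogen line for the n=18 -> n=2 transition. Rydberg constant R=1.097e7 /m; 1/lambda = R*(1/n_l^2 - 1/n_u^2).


1/lambda = R * (1/n_l^2 - 1/n_u^2)
= 1.097e7 * (1/2^2 - 1/18^2)
= 1.097e7 * (0.25 - 0.003086)
= 1.097e7 * 0.246914
= 2.7086e+06 /m
lambda = 1 / 2.7086e+06 = 369.1887 nm

369.1887


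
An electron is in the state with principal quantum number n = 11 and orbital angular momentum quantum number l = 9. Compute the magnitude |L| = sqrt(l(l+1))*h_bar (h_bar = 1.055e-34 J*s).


L = sqrt(l*(l+1)) * h_bar
= sqrt(9 * 10) * 1.055e-34
= sqrt(90) * 1.055e-34
= 9.4868 * 1.055e-34
= 1.0009e-33 J*s

1.0009e-33


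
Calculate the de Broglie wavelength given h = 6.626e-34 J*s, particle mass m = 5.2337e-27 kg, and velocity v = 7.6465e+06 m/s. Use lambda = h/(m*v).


lambda = h / (m * v)
= 6.626e-34 / (5.2337e-27 * 7.6465e+06)
= 6.626e-34 / 4.0019e-20
= 1.6557e-14 m

1.6557e-14


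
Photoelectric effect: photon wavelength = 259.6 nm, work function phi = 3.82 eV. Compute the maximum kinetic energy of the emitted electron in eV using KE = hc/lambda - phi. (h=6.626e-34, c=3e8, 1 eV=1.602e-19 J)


E_photon = hc / lambda
= (6.626e-34)(3e8) / (259.6e-9)
= 7.6572e-19 J
= 4.7798 eV
KE = E_photon - phi
= 4.7798 - 3.82
= 0.9598 eV

0.9598


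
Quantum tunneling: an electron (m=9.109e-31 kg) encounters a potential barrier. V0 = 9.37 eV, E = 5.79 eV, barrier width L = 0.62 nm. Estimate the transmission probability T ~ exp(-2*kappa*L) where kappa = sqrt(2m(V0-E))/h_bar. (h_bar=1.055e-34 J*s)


V0 - E = 3.58 eV = 5.7352e-19 J
kappa = sqrt(2 * m * (V0-E)) / h_bar
= sqrt(2 * 9.109e-31 * 5.7352e-19) / 1.055e-34
= 9.6888e+09 /m
2*kappa*L = 2 * 9.6888e+09 * 0.62e-9
= 12.0141
T = exp(-12.0141) = 6.058002e-06

6.058002e-06


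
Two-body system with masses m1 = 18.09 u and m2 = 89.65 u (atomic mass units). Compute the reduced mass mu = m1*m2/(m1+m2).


mu = m1 * m2 / (m1 + m2)
= 18.09 * 89.65 / (18.09 + 89.65)
= 1621.7685 / 107.74
= 15.0526 u

15.0526


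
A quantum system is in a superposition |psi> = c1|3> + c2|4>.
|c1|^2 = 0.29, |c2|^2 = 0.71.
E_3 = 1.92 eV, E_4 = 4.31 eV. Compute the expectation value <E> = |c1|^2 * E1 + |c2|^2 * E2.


<E> = |c1|^2 * E1 + |c2|^2 * E2
= 0.29 * 1.92 + 0.71 * 4.31
= 0.5568 + 3.0601
= 3.6169 eV

3.6169


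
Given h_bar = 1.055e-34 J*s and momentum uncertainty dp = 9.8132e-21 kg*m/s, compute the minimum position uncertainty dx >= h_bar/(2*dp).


dx = h_bar / (2 * dp)
= 1.055e-34 / (2 * 9.8132e-21)
= 1.055e-34 / 1.9626e-20
= 5.3754e-15 m

5.3754e-15


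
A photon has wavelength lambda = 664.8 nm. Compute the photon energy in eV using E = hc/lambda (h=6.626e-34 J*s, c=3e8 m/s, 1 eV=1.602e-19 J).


E = hc / lambda
= (6.626e-34)(3e8) / (664.8e-9)
= 1.9878e-25 / 6.6480e-07
= 2.9901e-19 J
Converting to eV: 2.9901e-19 / 1.602e-19
= 1.8665 eV

1.8665


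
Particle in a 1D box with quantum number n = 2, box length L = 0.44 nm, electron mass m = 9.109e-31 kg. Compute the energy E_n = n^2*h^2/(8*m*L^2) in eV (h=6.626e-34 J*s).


E = n^2 * h^2 / (8 * m * L^2)
= 2^2 * (6.626e-34)^2 / (8 * 9.109e-31 * (0.44e-9)^2)
= 4 * 4.3904e-67 / (8 * 9.109e-31 * 1.9360e-19)
= 1.2448e-18 J
= 7.7702 eV

7.7702


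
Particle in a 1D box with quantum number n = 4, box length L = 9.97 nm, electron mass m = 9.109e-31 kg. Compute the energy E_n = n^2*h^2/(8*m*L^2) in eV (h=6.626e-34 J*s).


E = n^2 * h^2 / (8 * m * L^2)
= 4^2 * (6.626e-34)^2 / (8 * 9.109e-31 * (9.97e-9)^2)
= 16 * 4.3904e-67 / (8 * 9.109e-31 * 9.9401e-17)
= 9.6978e-21 J
= 0.0605 eV

0.0605


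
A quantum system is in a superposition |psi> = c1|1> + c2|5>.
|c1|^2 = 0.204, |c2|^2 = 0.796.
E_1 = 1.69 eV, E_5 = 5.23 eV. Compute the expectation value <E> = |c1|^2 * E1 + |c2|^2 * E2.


<E> = |c1|^2 * E1 + |c2|^2 * E2
= 0.204 * 1.69 + 0.796 * 5.23
= 0.3448 + 4.1631
= 4.5078 eV

4.5078


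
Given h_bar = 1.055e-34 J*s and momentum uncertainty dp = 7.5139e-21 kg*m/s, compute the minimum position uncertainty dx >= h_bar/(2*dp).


dx = h_bar / (2 * dp)
= 1.055e-34 / (2 * 7.5139e-21)
= 1.055e-34 / 1.5028e-20
= 7.0203e-15 m

7.0203e-15


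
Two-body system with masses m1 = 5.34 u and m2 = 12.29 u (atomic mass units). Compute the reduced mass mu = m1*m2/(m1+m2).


mu = m1 * m2 / (m1 + m2)
= 5.34 * 12.29 / (5.34 + 12.29)
= 65.6286 / 17.63
= 3.7226 u

3.7226


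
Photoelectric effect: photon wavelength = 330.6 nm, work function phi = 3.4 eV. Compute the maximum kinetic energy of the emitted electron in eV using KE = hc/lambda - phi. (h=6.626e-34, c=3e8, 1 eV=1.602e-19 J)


E_photon = hc / lambda
= (6.626e-34)(3e8) / (330.6e-9)
= 6.0127e-19 J
= 3.7532 eV
KE = E_photon - phi
= 3.7532 - 3.4
= 0.3532 eV

0.3532


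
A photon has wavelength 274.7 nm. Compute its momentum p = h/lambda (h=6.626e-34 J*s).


p = h / lambda
= 6.626e-34 / (274.7e-9)
= 6.626e-34 / 2.7470e-07
= 2.4121e-27 kg*m/s

2.4121e-27


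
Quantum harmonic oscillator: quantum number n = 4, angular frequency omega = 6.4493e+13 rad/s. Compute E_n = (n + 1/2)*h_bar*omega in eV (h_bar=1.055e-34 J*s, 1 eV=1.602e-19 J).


E = (n + 1/2) * h_bar * omega
= (4 + 0.5) * 1.055e-34 * 6.4493e+13
= 4.5 * 6.8040e-21
= 3.0618e-20 J
= 0.1911 eV

0.1911


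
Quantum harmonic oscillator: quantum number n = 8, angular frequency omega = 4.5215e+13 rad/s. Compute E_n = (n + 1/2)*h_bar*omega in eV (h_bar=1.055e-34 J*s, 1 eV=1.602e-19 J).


E = (n + 1/2) * h_bar * omega
= (8 + 0.5) * 1.055e-34 * 4.5215e+13
= 8.5 * 4.7702e-21
= 4.0547e-20 J
= 0.2531 eV

0.2531


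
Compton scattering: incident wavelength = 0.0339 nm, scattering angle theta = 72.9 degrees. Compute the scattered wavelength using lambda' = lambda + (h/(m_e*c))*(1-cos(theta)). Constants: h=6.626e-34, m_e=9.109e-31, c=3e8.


Compton wavelength: h/(m_e*c) = 2.4247e-12 m
d_lambda = 2.4247e-12 * (1 - cos(72.9 deg))
= 2.4247e-12 * 0.70596
= 1.7117e-12 m = 0.001712 nm
lambda' = 0.0339 + 0.001712
= 0.035612 nm

0.035612


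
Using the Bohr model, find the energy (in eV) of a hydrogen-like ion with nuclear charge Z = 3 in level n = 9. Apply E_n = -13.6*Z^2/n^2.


E_n = -13.6 * Z^2 / n^2
= -13.6 * 3^2 / 9^2
= -13.6 * 9 / 81
= -1.5111 eV

-1.5111


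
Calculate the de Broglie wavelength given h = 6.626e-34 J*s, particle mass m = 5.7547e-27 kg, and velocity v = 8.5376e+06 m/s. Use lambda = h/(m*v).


lambda = h / (m * v)
= 6.626e-34 / (5.7547e-27 * 8.5376e+06)
= 6.626e-34 / 4.9131e-20
= 1.3486e-14 m

1.3486e-14


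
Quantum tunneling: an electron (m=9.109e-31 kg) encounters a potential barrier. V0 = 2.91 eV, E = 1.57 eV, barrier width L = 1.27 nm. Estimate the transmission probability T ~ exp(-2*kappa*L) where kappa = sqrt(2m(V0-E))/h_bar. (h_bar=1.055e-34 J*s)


V0 - E = 1.34 eV = 2.1467e-19 J
kappa = sqrt(2 * m * (V0-E)) / h_bar
= sqrt(2 * 9.109e-31 * 2.1467e-19) / 1.055e-34
= 5.9276e+09 /m
2*kappa*L = 2 * 5.9276e+09 * 1.27e-9
= 15.0562
T = exp(-15.0562) = 2.891859e-07

2.891859e-07


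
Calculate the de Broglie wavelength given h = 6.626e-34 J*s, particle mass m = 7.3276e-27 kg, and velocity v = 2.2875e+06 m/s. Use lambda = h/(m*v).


lambda = h / (m * v)
= 6.626e-34 / (7.3276e-27 * 2.2875e+06)
= 6.626e-34 / 1.6762e-20
= 3.9530e-14 m

3.9530e-14


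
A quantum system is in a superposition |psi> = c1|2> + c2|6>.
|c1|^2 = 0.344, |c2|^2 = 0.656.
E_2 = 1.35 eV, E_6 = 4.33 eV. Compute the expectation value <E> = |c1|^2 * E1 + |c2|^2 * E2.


<E> = |c1|^2 * E1 + |c2|^2 * E2
= 0.344 * 1.35 + 0.656 * 4.33
= 0.4644 + 2.8405
= 3.3049 eV

3.3049


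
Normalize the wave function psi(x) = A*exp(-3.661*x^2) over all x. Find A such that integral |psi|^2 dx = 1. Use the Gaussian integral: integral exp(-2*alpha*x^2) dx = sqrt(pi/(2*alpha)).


integral |psi|^2 dx = A^2 * sqrt(pi/(2*alpha)) = 1
A^2 = sqrt(2*alpha/pi)
= sqrt(2 * 3.661 / pi)
= 1.526652
A = sqrt(1.526652)
= 1.2356

1.2356


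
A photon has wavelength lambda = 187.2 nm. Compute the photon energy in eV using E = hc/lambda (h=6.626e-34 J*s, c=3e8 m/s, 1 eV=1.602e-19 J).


E = hc / lambda
= (6.626e-34)(3e8) / (187.2e-9)
= 1.9878e-25 / 1.8720e-07
= 1.0619e-18 J
Converting to eV: 1.0619e-18 / 1.602e-19
= 6.6283 eV

6.6283


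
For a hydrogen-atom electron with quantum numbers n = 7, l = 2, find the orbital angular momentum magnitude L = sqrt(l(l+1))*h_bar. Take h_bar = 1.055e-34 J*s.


L = sqrt(l*(l+1)) * h_bar
= sqrt(2 * 3) * 1.055e-34
= sqrt(6) * 1.055e-34
= 2.4495 * 1.055e-34
= 2.5842e-34 J*s

2.5842e-34


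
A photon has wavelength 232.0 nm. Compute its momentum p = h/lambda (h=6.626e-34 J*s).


p = h / lambda
= 6.626e-34 / (232.0e-9)
= 6.626e-34 / 2.3200e-07
= 2.8560e-27 kg*m/s

2.8560e-27


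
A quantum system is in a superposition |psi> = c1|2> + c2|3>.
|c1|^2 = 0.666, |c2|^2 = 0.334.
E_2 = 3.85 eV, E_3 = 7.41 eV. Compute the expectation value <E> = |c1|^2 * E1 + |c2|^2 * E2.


<E> = |c1|^2 * E1 + |c2|^2 * E2
= 0.666 * 3.85 + 0.334 * 7.41
= 2.5641 + 2.4749
= 5.039 eV

5.039


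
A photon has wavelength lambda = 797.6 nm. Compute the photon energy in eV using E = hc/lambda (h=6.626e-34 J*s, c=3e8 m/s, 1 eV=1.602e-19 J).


E = hc / lambda
= (6.626e-34)(3e8) / (797.6e-9)
= 1.9878e-25 / 7.9760e-07
= 2.4922e-19 J
Converting to eV: 2.4922e-19 / 1.602e-19
= 1.5557 eV

1.5557


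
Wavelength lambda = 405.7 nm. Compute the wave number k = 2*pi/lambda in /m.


k = 2 * pi / lambda
= 6.2832 / (405.7e-9)
= 6.2832 / 4.0570e-07
= 1.5487e+07 /m

1.5487e+07


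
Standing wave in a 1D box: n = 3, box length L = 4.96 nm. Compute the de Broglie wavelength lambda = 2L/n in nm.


lambda = 2L / n
= 2 * 4.96 / 3
= 9.92 / 3
= 3.3067 nm

3.3067


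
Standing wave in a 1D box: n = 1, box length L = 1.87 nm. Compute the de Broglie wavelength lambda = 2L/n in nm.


lambda = 2L / n
= 2 * 1.87 / 1
= 3.74 / 1
= 3.74 nm

3.74


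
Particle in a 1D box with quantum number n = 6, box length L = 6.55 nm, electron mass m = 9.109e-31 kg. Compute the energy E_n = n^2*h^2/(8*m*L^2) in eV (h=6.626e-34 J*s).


E = n^2 * h^2 / (8 * m * L^2)
= 6^2 * (6.626e-34)^2 / (8 * 9.109e-31 * (6.55e-9)^2)
= 36 * 4.3904e-67 / (8 * 9.109e-31 * 4.2902e-17)
= 5.0555e-20 J
= 0.3156 eV

0.3156


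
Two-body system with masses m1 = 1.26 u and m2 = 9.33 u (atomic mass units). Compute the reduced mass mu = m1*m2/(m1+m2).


mu = m1 * m2 / (m1 + m2)
= 1.26 * 9.33 / (1.26 + 9.33)
= 11.7558 / 10.59
= 1.1101 u

1.1101


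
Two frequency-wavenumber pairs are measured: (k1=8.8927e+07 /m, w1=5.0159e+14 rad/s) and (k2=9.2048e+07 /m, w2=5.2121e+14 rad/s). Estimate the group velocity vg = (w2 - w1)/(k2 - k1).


vg = (w2 - w1) / (k2 - k1)
= (5.2121e+14 - 5.0159e+14) / (9.2048e+07 - 8.8927e+07)
= 1.9620e+13 / 3.1210e+06
= 6.2864e+06 m/s

6.2864e+06


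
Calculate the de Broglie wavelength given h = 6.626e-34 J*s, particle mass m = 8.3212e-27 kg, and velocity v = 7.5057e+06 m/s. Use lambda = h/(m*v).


lambda = h / (m * v)
= 6.626e-34 / (8.3212e-27 * 7.5057e+06)
= 6.626e-34 / 6.2456e-20
= 1.0609e-14 m

1.0609e-14


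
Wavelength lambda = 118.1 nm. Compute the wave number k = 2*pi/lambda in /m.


k = 2 * pi / lambda
= 6.2832 / (118.1e-9)
= 6.2832 / 1.1810e-07
= 5.3202e+07 /m

5.3202e+07


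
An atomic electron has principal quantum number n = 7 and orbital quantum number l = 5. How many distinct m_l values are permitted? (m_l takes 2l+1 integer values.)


m_l ranges from -l to +l in integer steps
So m_l goes from -5 to +5
Count = 2l + 1 = 2*5 + 1
= 11

11


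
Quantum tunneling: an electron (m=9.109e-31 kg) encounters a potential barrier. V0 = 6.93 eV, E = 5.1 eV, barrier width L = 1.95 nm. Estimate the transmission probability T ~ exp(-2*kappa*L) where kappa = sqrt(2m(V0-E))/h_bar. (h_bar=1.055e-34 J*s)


V0 - E = 1.83 eV = 2.9317e-19 J
kappa = sqrt(2 * m * (V0-E)) / h_bar
= sqrt(2 * 9.109e-31 * 2.9317e-19) / 1.055e-34
= 6.9272e+09 /m
2*kappa*L = 2 * 6.9272e+09 * 1.95e-9
= 27.0159
T = exp(-27.0159) = 1.849897e-12

1.849897e-12


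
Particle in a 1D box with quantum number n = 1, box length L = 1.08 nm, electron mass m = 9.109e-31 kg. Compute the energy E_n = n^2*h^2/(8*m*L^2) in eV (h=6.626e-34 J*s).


E = n^2 * h^2 / (8 * m * L^2)
= 1^2 * (6.626e-34)^2 / (8 * 9.109e-31 * (1.08e-9)^2)
= 1 * 4.3904e-67 / (8 * 9.109e-31 * 1.1664e-18)
= 5.1653e-20 J
= 0.3224 eV

0.3224


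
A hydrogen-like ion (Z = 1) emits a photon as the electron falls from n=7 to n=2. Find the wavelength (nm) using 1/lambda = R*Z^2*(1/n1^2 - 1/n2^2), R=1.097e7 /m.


1/lambda = R * Z^2 * (1/n1^2 - 1/n2^2)
= 1.097e7 * 1^2 * (1/2^2 - 1/7^2)
= 1.097e7 * 1 * (0.25 - 0.020408)
= 2.5186e+06 /m
lambda = 1 / 2.5186e+06
= 397.0424 nm

397.0424


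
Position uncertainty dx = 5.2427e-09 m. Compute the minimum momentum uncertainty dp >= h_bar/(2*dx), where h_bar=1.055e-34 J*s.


dp = h_bar / (2 * dx)
= 1.055e-34 / (2 * 5.2427e-09)
= 1.055e-34 / 1.0485e-08
= 1.0062e-26 kg*m/s

1.0062e-26


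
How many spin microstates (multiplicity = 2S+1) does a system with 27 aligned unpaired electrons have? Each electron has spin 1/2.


Total spin S = N * (1/2) = 27 * 0.5 = 13.5
Spin multiplicity = 2S + 1
= 2 * 13.5 + 1
= 28

28


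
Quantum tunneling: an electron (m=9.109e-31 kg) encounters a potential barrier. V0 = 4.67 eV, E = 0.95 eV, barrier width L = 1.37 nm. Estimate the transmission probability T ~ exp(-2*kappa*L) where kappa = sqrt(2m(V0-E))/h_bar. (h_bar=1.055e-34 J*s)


V0 - E = 3.72 eV = 5.9594e-19 J
kappa = sqrt(2 * m * (V0-E)) / h_bar
= sqrt(2 * 9.109e-31 * 5.9594e-19) / 1.055e-34
= 9.8764e+09 /m
2*kappa*L = 2 * 9.8764e+09 * 1.37e-9
= 27.0615
T = exp(-27.0615) = 1.767496e-12

1.767496e-12


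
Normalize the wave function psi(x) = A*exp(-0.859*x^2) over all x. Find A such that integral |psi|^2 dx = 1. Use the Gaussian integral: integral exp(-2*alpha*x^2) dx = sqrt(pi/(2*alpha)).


integral |psi|^2 dx = A^2 * sqrt(pi/(2*alpha)) = 1
A^2 = sqrt(2*alpha/pi)
= sqrt(2 * 0.859 / pi)
= 0.739497
A = sqrt(0.739497)
= 0.8599

0.8599


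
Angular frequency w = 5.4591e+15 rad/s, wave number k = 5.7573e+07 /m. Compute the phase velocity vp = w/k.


vp = w / k
= 5.4591e+15 / 5.7573e+07
= 9.4820e+07 m/s

9.4820e+07


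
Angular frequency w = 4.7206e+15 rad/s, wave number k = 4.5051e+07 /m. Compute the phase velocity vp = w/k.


vp = w / k
= 4.7206e+15 / 4.5051e+07
= 1.0478e+08 m/s

1.0478e+08


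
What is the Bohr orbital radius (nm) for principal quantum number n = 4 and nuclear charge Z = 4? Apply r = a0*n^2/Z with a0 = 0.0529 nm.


r = a0 * n^2 / Z
= 0.0529 * 4^2 / 4
= 0.0529 * 16 / 4
= 0.2116 nm

0.2116


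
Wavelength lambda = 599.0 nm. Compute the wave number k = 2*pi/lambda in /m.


k = 2 * pi / lambda
= 6.2832 / (599.0e-9)
= 6.2832 / 5.9900e-07
= 1.0489e+07 /m

1.0489e+07


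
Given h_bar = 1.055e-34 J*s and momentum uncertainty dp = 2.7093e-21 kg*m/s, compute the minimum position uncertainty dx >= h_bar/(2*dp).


dx = h_bar / (2 * dp)
= 1.055e-34 / (2 * 2.7093e-21)
= 1.055e-34 / 5.4186e-21
= 1.9470e-14 m

1.9470e-14


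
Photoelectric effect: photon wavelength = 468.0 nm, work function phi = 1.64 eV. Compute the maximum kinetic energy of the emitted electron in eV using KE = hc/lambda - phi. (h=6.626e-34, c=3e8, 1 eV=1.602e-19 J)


E_photon = hc / lambda
= (6.626e-34)(3e8) / (468.0e-9)
= 4.2474e-19 J
= 2.6513 eV
KE = E_photon - phi
= 2.6513 - 1.64
= 1.0113 eV

1.0113


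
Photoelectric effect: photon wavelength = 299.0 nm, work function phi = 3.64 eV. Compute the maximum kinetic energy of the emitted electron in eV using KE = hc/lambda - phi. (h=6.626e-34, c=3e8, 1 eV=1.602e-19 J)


E_photon = hc / lambda
= (6.626e-34)(3e8) / (299.0e-9)
= 6.6482e-19 J
= 4.1499 eV
KE = E_photon - phi
= 4.1499 - 3.64
= 0.5099 eV

0.5099


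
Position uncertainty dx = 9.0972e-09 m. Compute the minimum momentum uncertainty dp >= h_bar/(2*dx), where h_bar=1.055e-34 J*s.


dp = h_bar / (2 * dx)
= 1.055e-34 / (2 * 9.0972e-09)
= 1.055e-34 / 1.8194e-08
= 5.7985e-27 kg*m/s

5.7985e-27


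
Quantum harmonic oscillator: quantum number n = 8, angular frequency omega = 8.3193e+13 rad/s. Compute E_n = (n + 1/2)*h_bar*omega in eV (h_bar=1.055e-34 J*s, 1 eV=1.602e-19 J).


E = (n + 1/2) * h_bar * omega
= (8 + 0.5) * 1.055e-34 * 8.3193e+13
= 8.5 * 8.7769e-21
= 7.4603e-20 J
= 0.4657 eV

0.4657


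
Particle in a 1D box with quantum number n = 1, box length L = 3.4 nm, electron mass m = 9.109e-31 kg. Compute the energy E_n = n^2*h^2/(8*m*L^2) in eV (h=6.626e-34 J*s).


E = n^2 * h^2 / (8 * m * L^2)
= 1^2 * (6.626e-34)^2 / (8 * 9.109e-31 * (3.4e-9)^2)
= 1 * 4.3904e-67 / (8 * 9.109e-31 * 1.1560e-17)
= 5.2118e-21 J
= 0.0325 eV

0.0325


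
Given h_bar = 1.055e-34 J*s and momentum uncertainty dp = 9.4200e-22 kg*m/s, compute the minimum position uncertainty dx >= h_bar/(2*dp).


dx = h_bar / (2 * dp)
= 1.055e-34 / (2 * 9.4200e-22)
= 1.055e-34 / 1.8840e-21
= 5.5998e-14 m

5.5998e-14


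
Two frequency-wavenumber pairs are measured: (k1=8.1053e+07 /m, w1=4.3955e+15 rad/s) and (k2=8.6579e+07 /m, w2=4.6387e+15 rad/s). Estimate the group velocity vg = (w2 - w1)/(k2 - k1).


vg = (w2 - w1) / (k2 - k1)
= (4.6387e+15 - 4.3955e+15) / (8.6579e+07 - 8.1053e+07)
= 2.4320e+14 / 5.5260e+06
= 4.4010e+07 m/s

4.4010e+07


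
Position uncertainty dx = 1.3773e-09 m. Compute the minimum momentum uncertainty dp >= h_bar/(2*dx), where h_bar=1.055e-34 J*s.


dp = h_bar / (2 * dx)
= 1.055e-34 / (2 * 1.3773e-09)
= 1.055e-34 / 2.7546e-09
= 3.8300e-26 kg*m/s

3.8300e-26


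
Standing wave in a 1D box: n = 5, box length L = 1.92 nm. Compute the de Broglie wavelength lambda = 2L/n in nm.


lambda = 2L / n
= 2 * 1.92 / 5
= 3.84 / 5
= 0.768 nm

0.768


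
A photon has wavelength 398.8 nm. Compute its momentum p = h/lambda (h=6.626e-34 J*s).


p = h / lambda
= 6.626e-34 / (398.8e-9)
= 6.626e-34 / 3.9880e-07
= 1.6615e-27 kg*m/s

1.6615e-27


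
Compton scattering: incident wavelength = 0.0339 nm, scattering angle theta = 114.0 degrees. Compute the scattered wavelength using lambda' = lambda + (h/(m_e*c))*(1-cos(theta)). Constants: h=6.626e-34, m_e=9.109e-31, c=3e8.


Compton wavelength: h/(m_e*c) = 2.4247e-12 m
d_lambda = 2.4247e-12 * (1 - cos(114.0 deg))
= 2.4247e-12 * 1.406737
= 3.4109e-12 m = 0.003411 nm
lambda' = 0.0339 + 0.003411
= 0.037311 nm

0.037311


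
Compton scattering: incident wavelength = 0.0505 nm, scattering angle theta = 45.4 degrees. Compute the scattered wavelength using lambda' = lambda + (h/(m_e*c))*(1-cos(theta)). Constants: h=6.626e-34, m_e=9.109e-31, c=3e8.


Compton wavelength: h/(m_e*c) = 2.4247e-12 m
d_lambda = 2.4247e-12 * (1 - cos(45.4 deg))
= 2.4247e-12 * 0.297847
= 7.2219e-13 m = 0.000722 nm
lambda' = 0.0505 + 0.000722
= 0.051222 nm

0.051222


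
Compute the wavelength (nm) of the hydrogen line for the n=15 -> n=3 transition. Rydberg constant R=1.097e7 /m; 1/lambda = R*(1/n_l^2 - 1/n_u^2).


1/lambda = R * (1/n_l^2 - 1/n_u^2)
= 1.097e7 * (1/3^2 - 1/15^2)
= 1.097e7 * (0.111111 - 0.004444)
= 1.097e7 * 0.106667
= 1.1701e+06 /m
lambda = 1 / 1.1701e+06 = 854.6035 nm

854.6035


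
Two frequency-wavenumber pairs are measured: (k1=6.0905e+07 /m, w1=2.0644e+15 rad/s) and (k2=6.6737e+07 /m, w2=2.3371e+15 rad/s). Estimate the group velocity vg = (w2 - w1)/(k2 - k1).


vg = (w2 - w1) / (k2 - k1)
= (2.3371e+15 - 2.0644e+15) / (6.6737e+07 - 6.0905e+07)
= 2.7270e+14 / 5.8320e+06
= 4.6759e+07 m/s

4.6759e+07


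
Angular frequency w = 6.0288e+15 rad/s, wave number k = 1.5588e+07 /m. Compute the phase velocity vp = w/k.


vp = w / k
= 6.0288e+15 / 1.5588e+07
= 3.8676e+08 m/s

3.8676e+08


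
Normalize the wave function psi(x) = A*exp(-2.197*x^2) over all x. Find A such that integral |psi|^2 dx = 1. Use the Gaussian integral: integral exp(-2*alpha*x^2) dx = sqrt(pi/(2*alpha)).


integral |psi|^2 dx = A^2 * sqrt(pi/(2*alpha)) = 1
A^2 = sqrt(2*alpha/pi)
= sqrt(2 * 2.197 / pi)
= 1.182647
A = sqrt(1.182647)
= 1.0875

1.0875


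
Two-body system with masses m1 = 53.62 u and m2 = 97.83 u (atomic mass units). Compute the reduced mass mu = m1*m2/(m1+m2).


mu = m1 * m2 / (m1 + m2)
= 53.62 * 97.83 / (53.62 + 97.83)
= 5245.6446 / 151.45
= 34.6361 u

34.6361


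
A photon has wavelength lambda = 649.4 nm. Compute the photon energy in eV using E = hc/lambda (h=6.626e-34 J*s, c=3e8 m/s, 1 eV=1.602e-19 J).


E = hc / lambda
= (6.626e-34)(3e8) / (649.4e-9)
= 1.9878e-25 / 6.4940e-07
= 3.0610e-19 J
Converting to eV: 3.0610e-19 / 1.602e-19
= 1.9107 eV

1.9107


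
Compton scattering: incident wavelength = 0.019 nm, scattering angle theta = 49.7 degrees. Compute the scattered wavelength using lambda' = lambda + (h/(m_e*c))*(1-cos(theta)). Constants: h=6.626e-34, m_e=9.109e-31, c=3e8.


Compton wavelength: h/(m_e*c) = 2.4247e-12 m
d_lambda = 2.4247e-12 * (1 - cos(49.7 deg))
= 2.4247e-12 * 0.35321
= 8.5643e-13 m = 0.000856 nm
lambda' = 0.019 + 0.000856
= 0.019856 nm

0.019856


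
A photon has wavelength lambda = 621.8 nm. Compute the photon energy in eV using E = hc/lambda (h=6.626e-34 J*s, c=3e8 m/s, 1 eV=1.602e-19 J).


E = hc / lambda
= (6.626e-34)(3e8) / (621.8e-9)
= 1.9878e-25 / 6.2180e-07
= 3.1968e-19 J
Converting to eV: 3.1968e-19 / 1.602e-19
= 1.9955 eV

1.9955


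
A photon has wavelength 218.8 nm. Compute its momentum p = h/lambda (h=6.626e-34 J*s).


p = h / lambda
= 6.626e-34 / (218.8e-9)
= 6.626e-34 / 2.1880e-07
= 3.0283e-27 kg*m/s

3.0283e-27


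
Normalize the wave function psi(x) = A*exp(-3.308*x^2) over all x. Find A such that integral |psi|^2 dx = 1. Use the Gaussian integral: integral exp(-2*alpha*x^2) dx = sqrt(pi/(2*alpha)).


integral |psi|^2 dx = A^2 * sqrt(pi/(2*alpha)) = 1
A^2 = sqrt(2*alpha/pi)
= sqrt(2 * 3.308 / pi)
= 1.451185
A = sqrt(1.451185)
= 1.2047

1.2047


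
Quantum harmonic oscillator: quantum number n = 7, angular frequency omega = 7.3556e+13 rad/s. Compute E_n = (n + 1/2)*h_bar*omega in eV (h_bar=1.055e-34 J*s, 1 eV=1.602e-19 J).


E = (n + 1/2) * h_bar * omega
= (7 + 0.5) * 1.055e-34 * 7.3556e+13
= 7.5 * 7.7602e-21
= 5.8201e-20 J
= 0.3633 eV

0.3633


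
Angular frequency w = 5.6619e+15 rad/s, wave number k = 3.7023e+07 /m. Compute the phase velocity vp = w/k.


vp = w / k
= 5.6619e+15 / 3.7023e+07
= 1.5293e+08 m/s

1.5293e+08


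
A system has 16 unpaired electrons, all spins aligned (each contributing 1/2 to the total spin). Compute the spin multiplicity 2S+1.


Total spin S = N * (1/2) = 16 * 0.5 = 8.0
Spin multiplicity = 2S + 1
= 2 * 8.0 + 1
= 17

17


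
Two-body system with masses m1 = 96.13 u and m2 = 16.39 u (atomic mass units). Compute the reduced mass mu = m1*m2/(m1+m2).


mu = m1 * m2 / (m1 + m2)
= 96.13 * 16.39 / (96.13 + 16.39)
= 1575.5707 / 112.52
= 14.0026 u

14.0026


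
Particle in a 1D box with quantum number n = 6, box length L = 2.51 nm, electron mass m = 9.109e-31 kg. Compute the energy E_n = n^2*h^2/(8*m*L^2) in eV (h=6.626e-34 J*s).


E = n^2 * h^2 / (8 * m * L^2)
= 6^2 * (6.626e-34)^2 / (8 * 9.109e-31 * (2.51e-9)^2)
= 36 * 4.3904e-67 / (8 * 9.109e-31 * 6.3001e-18)
= 3.4427e-19 J
= 2.149 eV

2.149


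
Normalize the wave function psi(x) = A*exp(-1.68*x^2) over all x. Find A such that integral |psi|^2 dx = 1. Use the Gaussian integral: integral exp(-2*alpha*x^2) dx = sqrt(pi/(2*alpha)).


integral |psi|^2 dx = A^2 * sqrt(pi/(2*alpha)) = 1
A^2 = sqrt(2*alpha/pi)
= sqrt(2 * 1.68 / pi)
= 1.034177
A = sqrt(1.034177)
= 1.0169

1.0169


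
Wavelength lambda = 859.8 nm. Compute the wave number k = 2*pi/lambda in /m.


k = 2 * pi / lambda
= 6.2832 / (859.8e-9)
= 6.2832 / 8.5980e-07
= 7.3077e+06 /m

7.3077e+06


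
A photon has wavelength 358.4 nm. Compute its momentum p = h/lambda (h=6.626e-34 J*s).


p = h / lambda
= 6.626e-34 / (358.4e-9)
= 6.626e-34 / 3.5840e-07
= 1.8488e-27 kg*m/s

1.8488e-27


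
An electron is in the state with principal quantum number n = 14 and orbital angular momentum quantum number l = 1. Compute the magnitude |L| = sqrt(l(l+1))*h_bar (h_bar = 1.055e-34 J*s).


L = sqrt(l*(l+1)) * h_bar
= sqrt(1 * 2) * 1.055e-34
= sqrt(2) * 1.055e-34
= 1.4142 * 1.055e-34
= 1.4920e-34 J*s

1.4920e-34


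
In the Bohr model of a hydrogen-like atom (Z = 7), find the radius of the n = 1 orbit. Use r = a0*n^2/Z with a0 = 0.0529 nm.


r = a0 * n^2 / Z
= 0.0529 * 1^2 / 7
= 0.0529 * 1 / 7
= 0.0076 nm

0.0076


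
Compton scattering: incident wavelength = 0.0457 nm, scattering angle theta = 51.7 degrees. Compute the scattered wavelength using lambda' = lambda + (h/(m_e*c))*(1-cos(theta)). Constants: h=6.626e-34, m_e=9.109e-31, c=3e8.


Compton wavelength: h/(m_e*c) = 2.4247e-12 m
d_lambda = 2.4247e-12 * (1 - cos(51.7 deg))
= 2.4247e-12 * 0.380221
= 9.2192e-13 m = 0.000922 nm
lambda' = 0.0457 + 0.000922
= 0.046622 nm

0.046622


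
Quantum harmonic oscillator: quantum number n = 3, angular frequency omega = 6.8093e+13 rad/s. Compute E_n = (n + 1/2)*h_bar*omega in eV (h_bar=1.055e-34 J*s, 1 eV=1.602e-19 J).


E = (n + 1/2) * h_bar * omega
= (3 + 0.5) * 1.055e-34 * 6.8093e+13
= 3.5 * 7.1838e-21
= 2.5143e-20 J
= 0.1569 eV

0.1569


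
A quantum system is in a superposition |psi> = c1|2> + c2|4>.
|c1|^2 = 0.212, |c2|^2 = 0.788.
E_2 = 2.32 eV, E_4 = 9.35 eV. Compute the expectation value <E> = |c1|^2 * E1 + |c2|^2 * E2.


<E> = |c1|^2 * E1 + |c2|^2 * E2
= 0.212 * 2.32 + 0.788 * 9.35
= 0.4918 + 7.3678
= 7.8596 eV

7.8596


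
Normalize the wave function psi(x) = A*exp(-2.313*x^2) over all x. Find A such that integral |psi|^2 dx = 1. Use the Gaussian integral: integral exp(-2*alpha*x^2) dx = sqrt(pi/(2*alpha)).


integral |psi|^2 dx = A^2 * sqrt(pi/(2*alpha)) = 1
A^2 = sqrt(2*alpha/pi)
= sqrt(2 * 2.313 / pi)
= 1.213467
A = sqrt(1.213467)
= 1.1016

1.1016


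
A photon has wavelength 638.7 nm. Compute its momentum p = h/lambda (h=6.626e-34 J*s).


p = h / lambda
= 6.626e-34 / (638.7e-9)
= 6.626e-34 / 6.3870e-07
= 1.0374e-27 kg*m/s

1.0374e-27


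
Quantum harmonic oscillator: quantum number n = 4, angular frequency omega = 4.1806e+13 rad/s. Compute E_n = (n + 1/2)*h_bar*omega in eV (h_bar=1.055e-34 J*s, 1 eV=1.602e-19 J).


E = (n + 1/2) * h_bar * omega
= (4 + 0.5) * 1.055e-34 * 4.1806e+13
= 4.5 * 4.4105e-21
= 1.9847e-20 J
= 0.1239 eV

0.1239


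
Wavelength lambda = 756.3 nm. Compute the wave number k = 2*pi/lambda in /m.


k = 2 * pi / lambda
= 6.2832 / (756.3e-9)
= 6.2832 / 7.5630e-07
= 8.3078e+06 /m

8.3078e+06


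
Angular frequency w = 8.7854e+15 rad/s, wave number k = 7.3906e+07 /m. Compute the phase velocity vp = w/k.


vp = w / k
= 8.7854e+15 / 7.3906e+07
= 1.1887e+08 m/s

1.1887e+08


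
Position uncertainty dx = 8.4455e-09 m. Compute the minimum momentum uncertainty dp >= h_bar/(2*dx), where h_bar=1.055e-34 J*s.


dp = h_bar / (2 * dx)
= 1.055e-34 / (2 * 8.4455e-09)
= 1.055e-34 / 1.6891e-08
= 6.2459e-27 kg*m/s

6.2459e-27


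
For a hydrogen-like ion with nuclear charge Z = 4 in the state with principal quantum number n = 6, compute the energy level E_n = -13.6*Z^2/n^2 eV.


E_n = -13.6 * Z^2 / n^2
= -13.6 * 4^2 / 6^2
= -13.6 * 16 / 36
= -6.0444 eV

-6.0444


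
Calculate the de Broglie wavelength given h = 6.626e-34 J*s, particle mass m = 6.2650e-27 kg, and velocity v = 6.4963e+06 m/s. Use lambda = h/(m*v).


lambda = h / (m * v)
= 6.626e-34 / (6.2650e-27 * 6.4963e+06)
= 6.626e-34 / 4.0699e-20
= 1.6280e-14 m

1.6280e-14


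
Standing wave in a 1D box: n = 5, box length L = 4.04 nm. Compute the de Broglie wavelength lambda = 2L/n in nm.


lambda = 2L / n
= 2 * 4.04 / 5
= 8.08 / 5
= 1.616 nm

1.616


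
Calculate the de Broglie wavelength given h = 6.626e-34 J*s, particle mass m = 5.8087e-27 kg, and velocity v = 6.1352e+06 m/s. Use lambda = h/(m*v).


lambda = h / (m * v)
= 6.626e-34 / (5.8087e-27 * 6.1352e+06)
= 6.626e-34 / 3.5638e-20
= 1.8593e-14 m

1.8593e-14


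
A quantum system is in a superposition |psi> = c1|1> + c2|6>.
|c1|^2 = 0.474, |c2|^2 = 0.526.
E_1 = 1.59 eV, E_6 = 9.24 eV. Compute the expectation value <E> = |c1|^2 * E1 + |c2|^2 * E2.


<E> = |c1|^2 * E1 + |c2|^2 * E2
= 0.474 * 1.59 + 0.526 * 9.24
= 0.7537 + 4.8602
= 5.6139 eV

5.6139


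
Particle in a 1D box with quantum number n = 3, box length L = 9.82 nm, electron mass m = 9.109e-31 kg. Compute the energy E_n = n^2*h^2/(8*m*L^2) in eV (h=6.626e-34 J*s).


E = n^2 * h^2 / (8 * m * L^2)
= 3^2 * (6.626e-34)^2 / (8 * 9.109e-31 * (9.82e-9)^2)
= 9 * 4.3904e-67 / (8 * 9.109e-31 * 9.6432e-17)
= 5.6229e-21 J
= 0.0351 eV

0.0351


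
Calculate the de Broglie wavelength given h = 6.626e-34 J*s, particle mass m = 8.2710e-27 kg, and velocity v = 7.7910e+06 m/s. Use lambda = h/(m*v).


lambda = h / (m * v)
= 6.626e-34 / (8.2710e-27 * 7.7910e+06)
= 6.626e-34 / 6.4439e-20
= 1.0283e-14 m

1.0283e-14


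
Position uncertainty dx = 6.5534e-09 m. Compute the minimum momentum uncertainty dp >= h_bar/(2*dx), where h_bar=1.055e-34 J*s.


dp = h_bar / (2 * dx)
= 1.055e-34 / (2 * 6.5534e-09)
= 1.055e-34 / 1.3107e-08
= 8.0493e-27 kg*m/s

8.0493e-27


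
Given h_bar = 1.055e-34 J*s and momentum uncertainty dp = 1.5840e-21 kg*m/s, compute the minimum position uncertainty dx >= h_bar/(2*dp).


dx = h_bar / (2 * dp)
= 1.055e-34 / (2 * 1.5840e-21)
= 1.055e-34 / 3.1680e-21
= 3.3302e-14 m

3.3302e-14


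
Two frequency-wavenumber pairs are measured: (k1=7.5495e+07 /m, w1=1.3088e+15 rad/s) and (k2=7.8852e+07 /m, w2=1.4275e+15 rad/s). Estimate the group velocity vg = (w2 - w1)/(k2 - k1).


vg = (w2 - w1) / (k2 - k1)
= (1.4275e+15 - 1.3088e+15) / (7.8852e+07 - 7.5495e+07)
= 1.1870e+14 / 3.3570e+06
= 3.5359e+07 m/s

3.5359e+07


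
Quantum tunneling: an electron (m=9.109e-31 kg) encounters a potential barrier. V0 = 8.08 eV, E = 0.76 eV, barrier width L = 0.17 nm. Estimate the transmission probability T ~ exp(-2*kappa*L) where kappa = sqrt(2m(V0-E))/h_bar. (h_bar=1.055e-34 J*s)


V0 - E = 7.32 eV = 1.1727e-18 J
kappa = sqrt(2 * m * (V0-E)) / h_bar
= sqrt(2 * 9.109e-31 * 1.1727e-18) / 1.055e-34
= 1.3854e+10 /m
2*kappa*L = 2 * 1.3854e+10 * 0.17e-9
= 4.7105
T = exp(-4.7105) = 9.000609e-03

9.000609e-03


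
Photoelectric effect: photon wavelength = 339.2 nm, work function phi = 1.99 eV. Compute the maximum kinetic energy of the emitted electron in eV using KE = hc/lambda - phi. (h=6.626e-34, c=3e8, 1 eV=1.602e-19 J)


E_photon = hc / lambda
= (6.626e-34)(3e8) / (339.2e-9)
= 5.8603e-19 J
= 3.6581 eV
KE = E_photon - phi
= 3.6581 - 1.99
= 1.6681 eV

1.6681


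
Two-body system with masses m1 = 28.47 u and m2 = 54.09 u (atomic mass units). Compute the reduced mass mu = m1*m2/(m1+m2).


mu = m1 * m2 / (m1 + m2)
= 28.47 * 54.09 / (28.47 + 54.09)
= 1539.9423 / 82.56
= 18.6524 u

18.6524


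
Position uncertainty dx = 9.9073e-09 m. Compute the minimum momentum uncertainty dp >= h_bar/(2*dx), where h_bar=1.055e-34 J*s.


dp = h_bar / (2 * dx)
= 1.055e-34 / (2 * 9.9073e-09)
= 1.055e-34 / 1.9815e-08
= 5.3244e-27 kg*m/s

5.3244e-27


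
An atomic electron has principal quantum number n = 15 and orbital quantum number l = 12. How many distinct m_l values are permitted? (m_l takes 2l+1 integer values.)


m_l ranges from -l to +l in integer steps
So m_l goes from -12 to +12
Count = 2l + 1 = 2*12 + 1
= 25

25


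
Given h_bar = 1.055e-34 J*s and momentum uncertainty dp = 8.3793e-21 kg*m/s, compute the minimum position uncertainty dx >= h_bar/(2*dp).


dx = h_bar / (2 * dp)
= 1.055e-34 / (2 * 8.3793e-21)
= 1.055e-34 / 1.6759e-20
= 6.2953e-15 m

6.2953e-15


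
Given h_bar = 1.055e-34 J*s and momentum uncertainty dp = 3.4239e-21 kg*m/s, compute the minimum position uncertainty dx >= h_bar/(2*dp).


dx = h_bar / (2 * dp)
= 1.055e-34 / (2 * 3.4239e-21)
= 1.055e-34 / 6.8478e-21
= 1.5406e-14 m

1.5406e-14


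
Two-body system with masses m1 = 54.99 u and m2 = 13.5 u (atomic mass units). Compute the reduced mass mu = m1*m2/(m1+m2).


mu = m1 * m2 / (m1 + m2)
= 54.99 * 13.5 / (54.99 + 13.5)
= 742.365 / 68.49
= 10.839 u

10.839


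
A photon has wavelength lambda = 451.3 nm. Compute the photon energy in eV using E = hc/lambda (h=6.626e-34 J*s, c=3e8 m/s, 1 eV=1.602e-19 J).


E = hc / lambda
= (6.626e-34)(3e8) / (451.3e-9)
= 1.9878e-25 / 4.5130e-07
= 4.4046e-19 J
Converting to eV: 4.4046e-19 / 1.602e-19
= 2.7494 eV

2.7494


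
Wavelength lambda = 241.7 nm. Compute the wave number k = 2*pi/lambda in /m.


k = 2 * pi / lambda
= 6.2832 / (241.7e-9)
= 6.2832 / 2.4170e-07
= 2.5996e+07 /m

2.5996e+07


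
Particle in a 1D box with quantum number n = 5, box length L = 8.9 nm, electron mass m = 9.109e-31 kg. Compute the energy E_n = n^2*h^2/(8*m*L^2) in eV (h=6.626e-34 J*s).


E = n^2 * h^2 / (8 * m * L^2)
= 5^2 * (6.626e-34)^2 / (8 * 9.109e-31 * (8.9e-9)^2)
= 25 * 4.3904e-67 / (8 * 9.109e-31 * 7.9210e-17)
= 1.9015e-20 J
= 0.1187 eV

0.1187
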